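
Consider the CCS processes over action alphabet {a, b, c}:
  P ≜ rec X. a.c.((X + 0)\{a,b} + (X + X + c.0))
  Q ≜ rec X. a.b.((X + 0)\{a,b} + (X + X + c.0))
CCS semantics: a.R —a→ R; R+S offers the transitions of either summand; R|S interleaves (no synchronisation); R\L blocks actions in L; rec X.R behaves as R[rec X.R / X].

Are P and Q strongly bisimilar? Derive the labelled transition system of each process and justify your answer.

not bisimilar

P's transition system — 4 states:
  s0 = rec X. a.c.((X + 0)\{a,b} + (X + X + c.0)) → -a-> s1
  s1 = c.(((rec X. a.c.((X + 0)\{a,b} + (X + X + c.0))) + 0)\{a,b} + ((rec X. a.c.((X + 0)\{a,b} + (X + X + c.0))) + (rec X. a.c.((X + 0)\{a,b} + (X + X + c.0))) + c.0)) → -c-> s2
  s2 = ((rec X. a.c.((X + 0)\{a,b} + (X + X + c.0))) + 0)\{a,b} + ((rec X. a.c.((X + 0)\{a,b} + (X + X + c.0))) + (rec X. a.c.((X + 0)\{a,b} + (X + X + c.0))) + c.0) → -a-> s1, -c-> s3
  s3 = 0 → (no moves)
Q's transition system — 4 states:
  t0 = rec X. a.b.((X + 0)\{a,b} + (X + X + c.0)) → -a-> t1
  t1 = b.(((rec X. a.b.((X + 0)\{a,b} + (X + X + c.0))) + 0)\{a,b} + ((rec X. a.b.((X + 0)\{a,b} + (X + X + c.0))) + (rec X. a.b.((X + 0)\{a,b} + (X + X + c.0))) + c.0)) → -b-> t2
  t2 = ((rec X. a.b.((X + 0)\{a,b} + (X + X + c.0))) + 0)\{a,b} + ((rec X. a.b.((X + 0)\{a,b} + (X + X + c.0))) + (rec X. a.b.((X + 0)\{a,b} + (X + X + c.0))) + c.0) → -a-> t1, -c-> t3
  t3 = 0 → (no moves)
Bisimilarity quotient blocks:
  B0 = {s0}
  B1 = {s1}
  B2 = {s2}
  B3 = {s3, t3}
  B4 = {t0}
  B5 = {t1}
  B6 = {t2}
s0 ∈ B0, t0 ∈ B4 → different blocks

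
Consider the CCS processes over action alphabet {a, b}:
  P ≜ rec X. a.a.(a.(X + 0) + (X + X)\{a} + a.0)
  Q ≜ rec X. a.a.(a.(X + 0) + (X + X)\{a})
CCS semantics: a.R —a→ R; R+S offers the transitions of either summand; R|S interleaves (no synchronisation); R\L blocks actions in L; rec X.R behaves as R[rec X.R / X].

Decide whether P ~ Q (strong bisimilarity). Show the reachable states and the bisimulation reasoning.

NO

LTS(P): 5 reachable states
  p0 = rec X. a.a.(a.(X + 0) + (X + X)\{a} + a.0) has moves =a=> p1
  p1 = a.(a.((rec X. a.a.(a.(X + 0) + (X + X)\{a} + a.0)) + 0) + ((rec X. a.a.(a.(X + 0) + (X + X)\{a} + a.0)) + (rec X. a.a.(a.(X + 0) + (X + X)\{a} + a.0)))\{a} + a.0) has moves =a=> p2
  p2 = a.((rec X. a.a.(a.(X + 0) + (X + X)\{a} + a.0)) + 0) + ((rec X. a.a.(a.(X + 0) + (X + X)\{a} + a.0)) + (rec X. a.a.(a.(X + 0) + (X + X)\{a} + a.0)))\{a} + a.0 has moves =a=> p3, =a=> p4
  p3 = (rec X. a.a.(a.(X + 0) + (X + X)\{a} + a.0)) + 0 has moves =a=> p1
  p4 = 0 has moves deadlocked
LTS(Q): 4 reachable states
  q0 = rec X. a.a.(a.(X + 0) + (X + X)\{a}) has moves =a=> q1
  q1 = a.(a.((rec X. a.a.(a.(X + 0) + (X + X)\{a})) + 0) + ((rec X. a.a.(a.(X + 0) + (X + X)\{a})) + (rec X. a.a.(a.(X + 0) + (X + X)\{a})))\{a}) has moves =a=> q2
  q2 = a.((rec X. a.a.(a.(X + 0) + (X + X)\{a})) + 0) + ((rec X. a.a.(a.(X + 0) + (X + X)\{a})) + (rec X. a.a.(a.(X + 0) + (X + X)\{a})))\{a} has moves =a=> q3
  q3 = (rec X. a.a.(a.(X + 0) + (X + X)\{a})) + 0 has moves =a=> q1
Bisimilarity quotient blocks:
  B0 = {p0, p3}
  B1 = {p1}
  B2 = {p2}
  B3 = {p4}
  B4 = {q0, q1, q2, q3}
p0 ∈ B0, q0 ∈ B4 → different blocks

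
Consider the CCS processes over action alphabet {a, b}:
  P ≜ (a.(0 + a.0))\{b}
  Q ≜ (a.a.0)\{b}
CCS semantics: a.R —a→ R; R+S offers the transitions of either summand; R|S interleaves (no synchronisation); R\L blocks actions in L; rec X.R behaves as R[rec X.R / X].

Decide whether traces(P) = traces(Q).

YES

LTS(P): 3 reachable states
  p0 = (a.(0 + a.0))\{b} | -a-> p1
  p1 = (0 + a.0)\{b} | -a-> p2
  p2 = 0\{b} | ∅
LTS(Q): 3 reachable states
  q0 = (a.a.0)\{b} | -a-> q1
  q1 = (a.0)\{b} | -a-> q2
  q2 = 0\{b} | ∅
Partition-refinement fixed point:
  B0 = {p0, q0}
  B1 = {p1, q1}
  B2 = {p2, q2}
p0 ∈ B0, q0 ∈ B0 → same block
Bisimilar ⇒ trace-equivalent.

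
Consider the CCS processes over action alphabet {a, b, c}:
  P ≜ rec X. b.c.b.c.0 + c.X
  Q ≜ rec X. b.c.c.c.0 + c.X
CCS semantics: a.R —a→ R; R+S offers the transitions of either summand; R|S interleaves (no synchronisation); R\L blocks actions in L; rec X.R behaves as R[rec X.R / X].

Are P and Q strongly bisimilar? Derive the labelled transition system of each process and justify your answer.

P ≁ Q

LTS(P): 5 reachable states
  u0 = rec X. b.c.b.c.0 + c.X → -b-> u1, -c-> u0
  u1 = c.b.c.0 → -c-> u2
  u2 = b.c.0 → -b-> u3
  u3 = c.0 → -c-> u4
  u4 = 0 → ∅
LTS(Q): 5 reachable states
  v0 = rec X. b.c.c.c.0 + c.X → -b-> v1, -c-> v0
  v1 = c.c.c.0 → -c-> v2
  v2 = c.c.0 → -c-> v3
  v3 = c.0 → -c-> v4
  v4 = 0 → ∅
Coarsest stable partition (strong bisimilarity classes):
  B0 = {u0}
  B1 = {u1}
  B2 = {u2}
  B3 = {u3, v3}
  B4 = {u4, v4}
  B5 = {v0}
  B6 = {v1}
  B7 = {v2}
u0 ∈ B0, v0 ∈ B5 → different blocks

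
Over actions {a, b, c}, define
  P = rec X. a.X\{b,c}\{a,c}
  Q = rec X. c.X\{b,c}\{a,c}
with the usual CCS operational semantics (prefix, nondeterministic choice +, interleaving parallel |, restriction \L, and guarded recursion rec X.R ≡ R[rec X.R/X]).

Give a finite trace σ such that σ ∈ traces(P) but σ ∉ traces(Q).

a

P's transition system — 2 states:
  s0 = rec X. a.X\{b,c}\{a,c} → =a=> s1
  s1 = (rec X. a.X\{b,c}\{a,c})\{b,c}\{a,c} → deadlocked
Q's transition system — 2 states:
  t0 = rec X. c.X\{b,c}\{a,c} → =c=> t1
  t1 = (rec X. c.X\{b,c}\{a,c})\{b,c}\{a,c} → deadlocked
Trace ⟨a⟩ through P, begin at {s0}:
  [1] a ⇒ {s1}
  ✓ P
Trace ⟨a⟩ through Q, begin at {t0}:
  [1] a ⇒ no successor for Q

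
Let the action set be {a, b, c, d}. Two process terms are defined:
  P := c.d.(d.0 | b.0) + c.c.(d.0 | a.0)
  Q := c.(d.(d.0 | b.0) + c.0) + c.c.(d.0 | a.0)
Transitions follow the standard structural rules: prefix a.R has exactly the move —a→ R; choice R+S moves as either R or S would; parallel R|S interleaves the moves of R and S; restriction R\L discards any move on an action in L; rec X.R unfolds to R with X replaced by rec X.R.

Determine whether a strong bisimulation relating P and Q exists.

Reachable graph of P (9 states):
  p0 = c.d.(d.0 | b.0) + c.c.(d.0 | a.0) :: —c→ p1, —c→ p2
  p1 = c.(d.0 | a.0) :: —c→ p3
  p2 = d.(d.0 | b.0) :: —d→ p4
  p3 = d.0 | a.0 :: —a→ p5, —d→ p6
  p4 = d.0 | b.0 :: —b→ p5, —d→ p7
  p5 = d.0 | 0 :: —d→ p8
  p6 = 0 | a.0 :: —a→ p8
  p7 = 0 | b.0 :: —b→ p8
  p8 = 0 | 0 :: (no moves)
Reachable graph of Q (10 states):
  q0 = c.(d.(d.0 | b.0) + c.0) + c.c.(d.0 | a.0) :: —c→ q1, —c→ q2
  q1 = c.(d.0 | a.0) :: —c→ q3
  q2 = d.(d.0 | b.0) + c.0 :: —c→ q4, —d→ q5
  q3 = d.0 | a.0 :: —a→ q6, —d→ q7
  q4 = 0 :: (no moves)
  q5 = d.0 | b.0 :: —b→ q6, —d→ q8
  q6 = d.0 | 0 :: —d→ q9
  q7 = 0 | a.0 :: —a→ q9
  q8 = 0 | b.0 :: —b→ q9
  q9 = 0 | 0 :: (no moves)
Bisimilarity quotient blocks:
  B0 = {p0}
  B1 = {p2}
  B2 = {p4, q5}
  B3 = {p5, q6}
  B4 = {p8, q4, q9}
  B5 = {p7, q8}
  B6 = {p1, q1}
  B7 = {p3, q3}
  B8 = {p6, q7}
  B9 = {q0}
  B10 = {q2}
p0 ∈ B0, q0 ∈ B9 → different blocks

not bisimilar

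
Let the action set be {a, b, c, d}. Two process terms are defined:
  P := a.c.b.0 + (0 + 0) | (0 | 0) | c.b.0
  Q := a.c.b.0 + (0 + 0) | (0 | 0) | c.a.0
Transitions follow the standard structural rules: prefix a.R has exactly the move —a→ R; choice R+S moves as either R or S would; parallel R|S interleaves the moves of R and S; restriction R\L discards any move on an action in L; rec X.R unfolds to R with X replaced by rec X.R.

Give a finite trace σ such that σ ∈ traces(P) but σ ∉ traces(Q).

cb

LTS(P): 6 reachable states
  u0 = a.c.b.0 + (0 + 0) | (0 | 0) | c.b.0 → ··a··> u1, ··c··> u2
  u1 = c.b.0 → ··c··> u3
  u2 = (0 + 0) | (0 | 0) | b.0 → ··b··> u4
  u3 = b.0 → ··b··> u5
  u4 = (0 + 0) | (0 | 0) | 0 → (no moves)
  u5 = 0 → (no moves)
LTS(Q): 6 reachable states
  v0 = a.c.b.0 + (0 + 0) | (0 | 0) | c.a.0 → ··a··> v1, ··c··> v2
  v1 = c.b.0 → ··c··> v3
  v2 = (0 + 0) | (0 | 0) | a.0 → ··a··> v4
  v3 = b.0 → ··b··> v5
  v4 = (0 + 0) | (0 | 0) | 0 → (no moves)
  v5 = 0 → (no moves)
Run σ = ⟨cb⟩ on P: start {u0}
  [1] c ⇒ {u2}
  [2] b ⇒ {u4}
  — P admits the full trace.
Run σ = ⟨cb⟩ on Q: start {v0}
  [1] c ⇒ {v2}
  [2] b ⇒ ∅ (Q stuck)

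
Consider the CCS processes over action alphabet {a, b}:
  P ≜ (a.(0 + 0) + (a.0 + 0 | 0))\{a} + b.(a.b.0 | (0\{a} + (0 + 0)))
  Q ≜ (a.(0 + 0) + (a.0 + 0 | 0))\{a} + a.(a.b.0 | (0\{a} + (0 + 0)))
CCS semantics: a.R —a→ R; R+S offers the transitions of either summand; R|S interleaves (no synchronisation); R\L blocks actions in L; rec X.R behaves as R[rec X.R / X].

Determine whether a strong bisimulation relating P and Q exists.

P ≁ Q

Reachable graph of P (4 states):
  m0 = (a.(0 + 0) + (a.0 + 0 | 0))\{a} + b.(a.b.0 | (0\{a} + (0 + 0))) | —b→ m1
  m1 = a.b.0 | (0\{a} + (0 + 0)) | —a→ m2
  m2 = b.0 | (0\{a} + (0 + 0)) | —b→ m3
  m3 = 0 | (0\{a} + (0 + 0)) | (no moves)
Reachable graph of Q (4 states):
  n0 = (a.(0 + 0) + (a.0 + 0 | 0))\{a} + a.(a.b.0 | (0\{a} + (0 + 0))) | —a→ n1
  n1 = a.b.0 | (0\{a} + (0 + 0)) | —a→ n2
  n2 = b.0 | (0\{a} + (0 + 0)) | —b→ n3
  n3 = 0 | (0\{a} + (0 + 0)) | (no moves)
Coarsest stable partition (strong bisimilarity classes):
  B0 = {m0}
  B1 = {m1, n1}
  B2 = {m2, n2}
  B3 = {m3, n3}
  B4 = {n0}
m0 ∈ B0, n0 ∈ B4 → different blocks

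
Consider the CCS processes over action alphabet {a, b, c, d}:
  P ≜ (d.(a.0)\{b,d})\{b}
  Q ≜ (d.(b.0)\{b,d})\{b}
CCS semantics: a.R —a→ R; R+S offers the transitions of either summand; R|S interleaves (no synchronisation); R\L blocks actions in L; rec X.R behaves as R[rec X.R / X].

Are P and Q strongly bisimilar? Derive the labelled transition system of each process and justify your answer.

P's transition system — 3 states:
  s0 = (d.(a.0)\{b,d})\{b} | ··d··> s1
  s1 = (a.0)\{b,d}\{b} | ··a··> s2
  s2 = 0\{b,d}\{b} | ·
Q's transition system — 2 states:
  t0 = (d.(b.0)\{b,d})\{b} | ··d··> t1
  t1 = (b.0)\{b,d}\{b} | ·
Partition-refinement fixed point:
  B0 = {s0}
  B1 = {s1}
  B2 = {s2, t1}
  B3 = {t0}
s0 ∈ B0, t0 ∈ B3 → different blocks

NO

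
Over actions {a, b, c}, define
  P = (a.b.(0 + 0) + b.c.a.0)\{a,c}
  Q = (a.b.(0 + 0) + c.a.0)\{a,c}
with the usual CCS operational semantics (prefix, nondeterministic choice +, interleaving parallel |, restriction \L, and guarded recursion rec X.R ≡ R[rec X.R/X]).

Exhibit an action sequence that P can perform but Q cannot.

P's transition system — 2 states:
  m0 = (a.b.(0 + 0) + b.c.a.0)\{a,c} :: =b=> m1
  m1 = (c.a.0)\{a,c} :: (no moves)
Q's transition system — 1 states:
  n0 = (a.b.(0 + 0) + c.a.0)\{a,c} :: (no moves)
Trace ⟨b⟩ through P, begin at {m0}:
  after b @ step 1: {m1}
  P completes σ.
Trace ⟨b⟩ through Q, begin at {n0}:
  after b @ step 1: ∅  — Q cannot continue

b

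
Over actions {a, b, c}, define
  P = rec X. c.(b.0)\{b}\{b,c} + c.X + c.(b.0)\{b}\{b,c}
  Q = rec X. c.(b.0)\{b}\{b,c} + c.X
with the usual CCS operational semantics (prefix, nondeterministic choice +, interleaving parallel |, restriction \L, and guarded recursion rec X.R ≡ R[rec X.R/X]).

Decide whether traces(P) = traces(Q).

YES

Reachable graph of P (2 states):
  s0 = rec X. c.(b.0)\{b}\{b,c} + c.X + c.(b.0)\{b}\{b,c} has moves --c--▸ s0, --c--▸ s1
  s1 = (b.0)\{b}\{b,c} has moves stopped
Reachable graph of Q (2 states):
  t0 = rec X. c.(b.0)\{b}\{b,c} + c.X has moves --c--▸ t0, --c--▸ t1
  t1 = (b.0)\{b}\{b,c} has moves stopped
Partition-refinement fixed point:
  B0 = {s0, t0}
  B1 = {s1, t1}
s0 ∈ B0, t0 ∈ B0 → same block
Bisimilar ⇒ trace-equivalent.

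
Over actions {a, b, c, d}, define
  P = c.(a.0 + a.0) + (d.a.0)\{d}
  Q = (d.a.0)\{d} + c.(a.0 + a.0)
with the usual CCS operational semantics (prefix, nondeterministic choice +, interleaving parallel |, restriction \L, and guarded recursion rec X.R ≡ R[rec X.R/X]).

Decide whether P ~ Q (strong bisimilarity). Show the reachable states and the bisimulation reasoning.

LTS(P): 3 reachable states
  u0 = c.(a.0 + a.0) + (d.a.0)\{d} has moves -c-> u1
  u1 = a.0 + a.0 has moves -a-> u2
  u2 = 0 has moves (no moves)
LTS(Q): 3 reachable states
  v0 = (d.a.0)\{d} + c.(a.0 + a.0) has moves -c-> v1
  v1 = a.0 + a.0 has moves -a-> v2
  v2 = 0 has moves (no moves)
Partition-refinement fixed point:
  B0 = {u0, v0}
  B1 = {u1, v1}
  B2 = {u2, v2}
u0 ∈ B0, v0 ∈ B0 → same block

bisimilar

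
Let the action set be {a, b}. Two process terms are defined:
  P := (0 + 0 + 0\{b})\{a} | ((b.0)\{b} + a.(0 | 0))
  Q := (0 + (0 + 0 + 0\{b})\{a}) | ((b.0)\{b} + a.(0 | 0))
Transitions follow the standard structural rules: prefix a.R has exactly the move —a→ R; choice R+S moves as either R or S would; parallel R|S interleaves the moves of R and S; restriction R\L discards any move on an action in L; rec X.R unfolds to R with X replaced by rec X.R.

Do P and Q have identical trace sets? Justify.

Reachable graph of P (2 states):
  s0 = (0 + 0 + 0\{b})\{a} | ((b.0)\{b} + a.(0 | 0)) | -a-> s1
  s1 = (0 + 0 + 0\{b})\{a} | (0 | 0) | deadlocked
Reachable graph of Q (2 states):
  t0 = (0 + (0 + 0 + 0\{b})\{a}) | ((b.0)\{b} + a.(0 | 0)) | -a-> t1
  t1 = (0 + (0 + 0 + 0\{b})\{a}) | (0 | 0) | deadlocked
Bisimilarity quotient blocks:
  B0 = {s0, t0}
  B1 = {s1, t1}
s0 ∈ B0, t0 ∈ B0 → same block
Bisimilar ⇒ trace-equivalent.

YES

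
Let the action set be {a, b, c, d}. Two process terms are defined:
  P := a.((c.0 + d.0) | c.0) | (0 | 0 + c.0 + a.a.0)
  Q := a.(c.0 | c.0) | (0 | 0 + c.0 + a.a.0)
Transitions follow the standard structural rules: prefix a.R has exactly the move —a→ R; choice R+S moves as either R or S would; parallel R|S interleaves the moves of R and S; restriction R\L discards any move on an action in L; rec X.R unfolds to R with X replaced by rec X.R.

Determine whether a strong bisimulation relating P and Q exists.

NO

P's transition system — 15 states:
  s0 = a.((c.0 + d.0) | c.0) | (0 | 0 + c.0 + a.a.0) has moves ··a··> s1, ··a··> s2, ··c··> s3
  s1 = (c.0 + d.0) | c.0 | (0 | 0 + c.0 + a.a.0) has moves ··a··> s4, ··c··> s5, ··c··> s6, ··c··> s7, ··d··> s7
  s2 = a.((c.0 + d.0) | c.0) | a.0 has moves ··a··> s3, ··a··> s4
  s3 = a.((c.0 + d.0) | c.0) | 0 has moves ··a··> s6
  s4 = (c.0 + d.0) | c.0 | a.0 has moves ··a··> s6, ··c··> s8, ··c··> s9, ··d··> s9
  s5 = (c.0 + d.0) | 0 | (0 | 0 + c.0 + a.a.0) has moves ··a··> s8, ··c··> s10, ··c··> s11, ··d··> s11
  s6 = (c.0 + d.0) | c.0 | 0 has moves ··c··> s10, ··c··> s12, ··d··> s12
  s7 = 0 | c.0 | (0 | 0 + c.0 + a.a.0) has moves ··a··> s9, ··c··> s11, ··c··> s12
  s8 = (c.0 + d.0) | 0 | a.0 has moves ··a··> s10, ··c··> s13, ··d··> s13
  s9 = 0 | c.0 | a.0 has moves ··a··> s12, ··c··> s13
  s10 = (c.0 + d.0) | 0 | 0 has moves ··c··> s14, ··d··> s14
  s11 = 0 | 0 | (0 | 0 + c.0 + a.a.0) has moves ··a··> s13, ··c··> s14
  s12 = 0 | c.0 | 0 has moves ··c··> s14
  s13 = 0 | 0 | a.0 has moves ··a··> s14
  s14 = 0 | 0 | 0 has moves stopped
Q's transition system — 15 states:
  t0 = a.(c.0 | c.0) | (0 | 0 + c.0 + a.a.0) has moves ··a··> t1, ··a··> t2, ··c··> t3
  t1 = a.(c.0 | c.0) | a.0 has moves ··a··> t3, ··a··> t4
  t2 = c.0 | c.0 | (0 | 0 + c.0 + a.a.0) has moves ··a··> t4, ··c··> t5, ··c··> t6, ··c··> t7
  t3 = a.(c.0 | c.0) | 0 has moves ··a··> t7
  t4 = c.0 | c.0 | a.0 has moves ··a··> t7, ··c··> t8, ··c··> t9
  t5 = 0 | c.0 | (0 | 0 + c.0 + a.a.0) has moves ··a··> t8, ··c··> t10, ··c··> t11
  t6 = c.0 | 0 | (0 | 0 + c.0 + a.a.0) has moves ··a··> t9, ··c··> t10, ··c··> t12
  t7 = c.0 | c.0 | 0 has moves ··c··> t11, ··c··> t12
  t8 = 0 | c.0 | a.0 has moves ··a··> t11, ··c··> t13
  t9 = c.0 | 0 | a.0 has moves ··a··> t12, ··c··> t13
  t10 = 0 | 0 | (0 | 0 + c.0 + a.a.0) has moves ··a··> t13, ··c··> t14
  t11 = 0 | c.0 | 0 has moves ··c··> t14
  t12 = c.0 | 0 | 0 has moves ··c··> t14
  t13 = 0 | 0 | a.0 has moves ··a··> t14
  t14 = 0 | 0 | 0 has moves stopped
Bisimilarity quotient blocks:
  B0 = {s0}
  B1 = {s2}
  B2 = {s3}
  B3 = {s6}
  B4 = {s10}
  B5 = {s14, t14}
  B6 = {s12, t11, t12}
  B7 = {s4}
  B8 = {s8}
  B9 = {s13, t13}
  B10 = {s9, t8, t9}
  B11 = {s1}
  B12 = {s5}
  B13 = {s11, t10}
  B14 = {s7, t5, t6}
  B15 = {t0}
  B16 = {t1}
  B17 = {t4}
  B18 = {t7}
  B19 = {t3}
  B20 = {t2}
s0 ∈ B0, t0 ∈ B15 → different blocks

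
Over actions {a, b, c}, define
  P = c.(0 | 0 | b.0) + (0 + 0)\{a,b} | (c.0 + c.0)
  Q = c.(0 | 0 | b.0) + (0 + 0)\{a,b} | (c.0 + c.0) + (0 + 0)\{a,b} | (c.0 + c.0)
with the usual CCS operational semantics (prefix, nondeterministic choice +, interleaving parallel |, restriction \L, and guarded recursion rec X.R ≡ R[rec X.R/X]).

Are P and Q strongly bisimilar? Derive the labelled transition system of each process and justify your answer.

bisimilar

Reachable graph of P (4 states):
  s0 = c.(0 | 0 | b.0) + (0 + 0)\{a,b} | (c.0 + c.0) ⊢ ··c··> s1, ··c··> s2
  s1 = (0 + 0)\{a,b} | 0 ⊢ ∅
  s2 = 0 | 0 | b.0 ⊢ ··b··> s3
  s3 = 0 | 0 | 0 ⊢ ∅
Reachable graph of Q (4 states):
  t0 = c.(0 | 0 | b.0) + (0 + 0)\{a,b} | (c.0 + c.0) + (0 + 0)\{a,b} | (c.0 + c.0) ⊢ ··c··> t1, ··c··> t2
  t1 = (0 + 0)\{a,b} | 0 ⊢ ∅
  t2 = 0 | 0 | b.0 ⊢ ··b··> t3
  t3 = 0 | 0 | 0 ⊢ ∅
Partition-refinement fixed point:
  B0 = {s0, t0}
  B1 = {s2, t2}
  B2 = {s1, s3, t1, t3}
s0 ∈ B0, t0 ∈ B0 → same block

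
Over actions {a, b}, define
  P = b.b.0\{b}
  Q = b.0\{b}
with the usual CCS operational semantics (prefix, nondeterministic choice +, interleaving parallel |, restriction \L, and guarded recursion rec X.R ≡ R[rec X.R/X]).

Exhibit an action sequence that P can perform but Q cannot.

Reachable graph of P (3 states):
  m0 = b.b.0\{b} | =b=> m1
  m1 = b.0\{b} | =b=> m2
  m2 = 0\{b} | ∅
Reachable graph of Q (2 states):
  n0 = b.0\{b} | =b=> n1
  n1 = 0\{b} | ∅
Trace ⟨bb⟩ through P, begin at {m0}:
  step 1 (b): {m1}
  step 2 (b): {m2}
  — P admits the full trace.
Trace ⟨bb⟩ through Q, begin at {n0}:
  step 1 (b): {n1}
  step 2 (b): no successor for Q

bb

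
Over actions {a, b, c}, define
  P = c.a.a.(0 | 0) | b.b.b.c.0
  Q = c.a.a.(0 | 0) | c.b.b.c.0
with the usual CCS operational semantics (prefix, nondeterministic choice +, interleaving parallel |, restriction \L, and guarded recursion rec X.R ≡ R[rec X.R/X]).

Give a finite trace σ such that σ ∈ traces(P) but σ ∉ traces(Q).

P's transition system — 20 states:
  u0 = c.a.a.(0 | 0) | b.b.b.c.0 | --b--▸ u1, --c--▸ u2
  u1 = c.a.a.(0 | 0) | b.b.c.0 | --b--▸ u3, --c--▸ u4
  u2 = a.a.(0 | 0) | b.b.b.c.0 | --a--▸ u5, --b--▸ u4
  u3 = c.a.a.(0 | 0) | b.c.0 | --b--▸ u6, --c--▸ u7
  u4 = a.a.(0 | 0) | b.b.c.0 | --a--▸ u8, --b--▸ u7
  u5 = a.(0 | 0) | b.b.b.c.0 | --a--▸ u9, --b--▸ u8
  u6 = c.a.a.(0 | 0) | c.0 | --c--▸ u10, --c--▸ u11
  u7 = a.a.(0 | 0) | b.c.0 | --a--▸ u12, --b--▸ u10
  u8 = a.(0 | 0) | b.b.c.0 | --a--▸ u13, --b--▸ u12
  u9 = 0 | 0 | b.b.b.c.0 | --b--▸ u13
  u10 = a.a.(0 | 0) | c.0 | --a--▸ u14, --c--▸ u15
  u11 = c.a.a.(0 | 0) | 0 | --c--▸ u15
  u12 = a.(0 | 0) | b.c.0 | --a--▸ u16, --b--▸ u14
  u13 = 0 | 0 | b.b.c.0 | --b--▸ u16
  u14 = a.(0 | 0) | c.0 | --a--▸ u17, --c--▸ u18
  u15 = a.a.(0 | 0) | 0 | --a--▸ u18
  u16 = 0 | 0 | b.c.0 | --b--▸ u17
  u17 = 0 | 0 | c.0 | --c--▸ u19
  u18 = a.(0 | 0) | 0 | --a--▸ u19
  u19 = 0 | 0 | 0 | ∅
Q's transition system — 20 states:
  v0 = c.a.a.(0 | 0) | c.b.b.c.0 | --c--▸ v1, --c--▸ v2
  v1 = a.a.(0 | 0) | c.b.b.c.0 | --a--▸ v3, --c--▸ v4
  v2 = c.a.a.(0 | 0) | b.b.c.0 | --b--▸ v5, --c--▸ v4
  v3 = a.(0 | 0) | c.b.b.c.0 | --a--▸ v6, --c--▸ v7
  v4 = a.a.(0 | 0) | b.b.c.0 | --a--▸ v7, --b--▸ v8
  v5 = c.a.a.(0 | 0) | b.c.0 | --b--▸ v9, --c--▸ v8
  v6 = 0 | 0 | c.b.b.c.0 | --c--▸ v10
  v7 = a.(0 | 0) | b.b.c.0 | --a--▸ v10, --b--▸ v11
  v8 = a.a.(0 | 0) | b.c.0 | --a--▸ v11, --b--▸ v12
  v9 = c.a.a.(0 | 0) | c.0 | --c--▸ v12, --c--▸ v13
  v10 = 0 | 0 | b.b.c.0 | --b--▸ v14
  v11 = a.(0 | 0) | b.c.0 | --a--▸ v14, --b--▸ v15
  v12 = a.a.(0 | 0) | c.0 | --a--▸ v15, --c--▸ v16
  v13 = c.a.a.(0 | 0) | 0 | --c--▸ v16
  v14 = 0 | 0 | b.c.0 | --b--▸ v17
  v15 = a.(0 | 0) | c.0 | --a--▸ v17, --c--▸ v18
  v16 = a.a.(0 | 0) | 0 | --a--▸ v18
  v17 = 0 | 0 | c.0 | --c--▸ v19
  v18 = a.(0 | 0) | 0 | --a--▸ v19
  v19 = 0 | 0 | 0 | ∅
Trace ⟨b⟩ through P, begin at {u0}:
  step 1 (b): {u1}
  ✓ P
Trace ⟨b⟩ through Q, begin at {v0}:
  step 1 (b): ∅  — Q cannot continue

b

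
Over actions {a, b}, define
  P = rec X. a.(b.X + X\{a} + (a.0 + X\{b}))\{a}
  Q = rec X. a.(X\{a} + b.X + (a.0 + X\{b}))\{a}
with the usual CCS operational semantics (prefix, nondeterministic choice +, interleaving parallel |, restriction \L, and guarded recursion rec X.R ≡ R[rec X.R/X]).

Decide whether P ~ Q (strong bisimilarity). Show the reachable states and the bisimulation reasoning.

YES

Reachable graph of P (3 states):
  m0 = rec X. a.(b.X + X\{a} + (a.0 + X\{b}))\{a} :: —a→ m1
  m1 = (b.(rec X. a.(b.X + X\{a} + (a.0 + X\{b}))\{a}) + (rec X. a.(b.X + X\{a} + (a.0 + X\{b}))\{a})\{a} + (a.0 + (rec X. a.(b.X + X\{a} + (a.0 + X\{b}))\{a})\{b}))\{a} :: —b→ m2
  m2 = (rec X. a.(b.X + X\{a} + (a.0 + X\{b}))\{a})\{a} :: ·
Reachable graph of Q (3 states):
  n0 = rec X. a.(X\{a} + b.X + (a.0 + X\{b}))\{a} :: —a→ n1
  n1 = ((rec X. a.(X\{a} + b.X + (a.0 + X\{b}))\{a})\{a} + b.(rec X. a.(X\{a} + b.X + (a.0 + X\{b}))\{a}) + (a.0 + (rec X. a.(X\{a} + b.X + (a.0 + X\{b}))\{a})\{b}))\{a} :: —b→ n2
  n2 = (rec X. a.(X\{a} + b.X + (a.0 + X\{b}))\{a})\{a} :: ·
Bisimilarity quotient blocks:
  B0 = {m0, n0}
  B1 = {m1, n1}
  B2 = {m2, n2}
m0 ∈ B0, n0 ∈ B0 → same block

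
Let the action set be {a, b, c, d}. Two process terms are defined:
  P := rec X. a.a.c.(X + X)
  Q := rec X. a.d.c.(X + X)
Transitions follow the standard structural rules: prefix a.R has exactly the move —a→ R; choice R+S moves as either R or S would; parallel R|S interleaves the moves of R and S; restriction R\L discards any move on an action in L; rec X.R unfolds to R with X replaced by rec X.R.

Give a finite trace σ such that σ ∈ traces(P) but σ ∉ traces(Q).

P's transition system — 4 states:
  u0 = rec X. a.a.c.(X + X) has moves --a--▸ u1
  u1 = a.c.((rec X. a.a.c.(X + X)) + (rec X. a.a.c.(X + X))) has moves --a--▸ u2
  u2 = c.((rec X. a.a.c.(X + X)) + (rec X. a.a.c.(X + X))) has moves --c--▸ u3
  u3 = (rec X. a.a.c.(X + X)) + (rec X. a.a.c.(X + X)) has moves --a--▸ u1
Q's transition system — 4 states:
  v0 = rec X. a.d.c.(X + X) has moves --a--▸ v1
  v1 = d.c.((rec X. a.d.c.(X + X)) + (rec X. a.d.c.(X + X))) has moves --d--▸ v2
  v2 = c.((rec X. a.d.c.(X + X)) + (rec X. a.d.c.(X + X))) has moves --c--▸ v3
  v3 = (rec X. a.d.c.(X + X)) + (rec X. a.d.c.(X + X)) has moves --a--▸ v1
Trace ⟨aa⟩ through P, begin at {u0}:
  [1] a ⇒ {u1}
  [2] a ⇒ {u2}
  — P admits the full trace.
Trace ⟨aa⟩ through Q, begin at {v0}:
  [1] a ⇒ {v1}
  [2] a ⇒ no successor for Q

aa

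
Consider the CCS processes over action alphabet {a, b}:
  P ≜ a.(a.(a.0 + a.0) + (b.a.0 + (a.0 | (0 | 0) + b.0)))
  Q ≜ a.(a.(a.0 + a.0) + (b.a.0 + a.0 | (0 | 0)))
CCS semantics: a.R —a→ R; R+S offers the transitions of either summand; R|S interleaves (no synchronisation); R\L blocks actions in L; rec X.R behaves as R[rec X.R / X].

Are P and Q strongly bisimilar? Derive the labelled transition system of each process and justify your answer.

not bisimilar

Reachable graph of P (6 states):
  m0 = a.(a.(a.0 + a.0) + (b.a.0 + (a.0 | (0 | 0) + b.0))) ⊢ -a-> m1
  m1 = a.(a.0 + a.0) + (b.a.0 + (a.0 | (0 | 0) + b.0)) ⊢ -a-> m2, -a-> m3, -b-> m4, -b-> m5
  m2 = 0 | (0 | 0) ⊢ deadlocked
  m3 = a.0 + a.0 ⊢ -a-> m4
  m4 = 0 ⊢ deadlocked
  m5 = a.0 ⊢ -a-> m4
Reachable graph of Q (6 states):
  n0 = a.(a.(a.0 + a.0) + (b.a.0 + a.0 | (0 | 0))) ⊢ -a-> n1
  n1 = a.(a.0 + a.0) + (b.a.0 + a.0 | (0 | 0)) ⊢ -a-> n2, -a-> n3, -b-> n4
  n2 = 0 | (0 | 0) ⊢ deadlocked
  n3 = a.0 + a.0 ⊢ -a-> n5
  n4 = a.0 ⊢ -a-> n5
  n5 = 0 ⊢ deadlocked
Bisimilarity quotient blocks:
  B0 = {m0}
  B1 = {m1}
  B2 = {m2, m4, n2, n5}
  B3 = {m3, m5, n3, n4}
  B4 = {n0}
  B5 = {n1}
m0 ∈ B0, n0 ∈ B4 → different blocks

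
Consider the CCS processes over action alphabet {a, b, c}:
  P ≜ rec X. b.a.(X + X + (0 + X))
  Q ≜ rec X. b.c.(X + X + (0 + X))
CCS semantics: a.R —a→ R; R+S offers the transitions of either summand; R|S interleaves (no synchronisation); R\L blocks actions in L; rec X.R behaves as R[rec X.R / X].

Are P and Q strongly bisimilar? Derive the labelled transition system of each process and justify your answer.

LTS(P): 3 reachable states
  u0 = rec X. b.a.(X + X + (0 + X)) | -b-> u1
  u1 = a.((rec X. b.a.(X + X + (0 + X))) + (rec X. b.a.(X + X + (0 + X))) + (0 + (rec X. b.a.(X + X + (0 + X))))) | -a-> u2
  u2 = (rec X. b.a.(X + X + (0 + X))) + (rec X. b.a.(X + X + (0 + X))) + (0 + (rec X. b.a.(X + X + (0 + X)))) | -b-> u1
LTS(Q): 3 reachable states
  v0 = rec X. b.c.(X + X + (0 + X)) | -b-> v1
  v1 = c.((rec X. b.c.(X + X + (0 + X))) + (rec X. b.c.(X + X + (0 + X))) + (0 + (rec X. b.c.(X + X + (0 + X))))) | -c-> v2
  v2 = (rec X. b.c.(X + X + (0 + X))) + (rec X. b.c.(X + X + (0 + X))) + (0 + (rec X. b.c.(X + X + (0 + X)))) | -b-> v1
Partition-refinement fixed point:
  B0 = {u0, u2}
  B1 = {u1}
  B2 = {v0, v2}
  B3 = {v1}
u0 ∈ B0, v0 ∈ B2 → different blocks

not bisimilar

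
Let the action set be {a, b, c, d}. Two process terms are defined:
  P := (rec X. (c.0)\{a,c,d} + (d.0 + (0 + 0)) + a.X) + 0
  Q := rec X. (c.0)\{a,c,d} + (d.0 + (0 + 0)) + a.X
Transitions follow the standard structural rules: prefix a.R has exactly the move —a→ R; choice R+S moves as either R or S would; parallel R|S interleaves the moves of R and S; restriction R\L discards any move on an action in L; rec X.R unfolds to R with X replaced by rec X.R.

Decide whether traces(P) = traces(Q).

LTS(P): 3 reachable states
  s0 = (rec X. (c.0)\{a,c,d} + (d.0 + (0 + 0)) + a.X) + 0 | ··a··> s1, ··d··> s2
  s1 = rec X. (c.0)\{a,c,d} + (d.0 + (0 + 0)) + a.X | ··a··> s1, ··d··> s2
  s2 = 0 | ·
LTS(Q): 2 reachable states
  t0 = rec X. (c.0)\{a,c,d} + (d.0 + (0 + 0)) + a.X | ··a··> t0, ··d··> t1
  t1 = 0 | ·
Partition-refinement fixed point:
  B0 = {s0, s1, t0}
  B1 = {s2, t1}
s0 ∈ B0, t0 ∈ B0 → same block
Bisimilar ⇒ trace-equivalent.

traces(P) = traces(Q)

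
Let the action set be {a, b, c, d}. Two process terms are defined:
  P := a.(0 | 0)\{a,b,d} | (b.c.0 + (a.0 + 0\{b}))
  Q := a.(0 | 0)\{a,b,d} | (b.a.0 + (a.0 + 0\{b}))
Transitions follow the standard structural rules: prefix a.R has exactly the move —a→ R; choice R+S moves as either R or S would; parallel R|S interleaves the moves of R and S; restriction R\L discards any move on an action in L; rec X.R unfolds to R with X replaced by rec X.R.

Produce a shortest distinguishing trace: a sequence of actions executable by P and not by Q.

LTS(P): 6 reachable states
  u0 = a.(0 | 0)\{a,b,d} | (b.c.0 + (a.0 + 0\{b})) :: --a--▸ u1, --a--▸ u2, --b--▸ u3
  u1 = (0 | 0)\{a,b,d} | (b.c.0 + (a.0 + 0\{b})) :: --a--▸ u4, --b--▸ u5
  u2 = a.(0 | 0)\{a,b,d} | 0 :: --a--▸ u4
  u3 = a.(0 | 0)\{a,b,d} | c.0 :: --a--▸ u5, --c--▸ u2
  u4 = (0 | 0)\{a,b,d} | 0 :: deadlocked
  u5 = (0 | 0)\{a,b,d} | c.0 :: --c--▸ u4
LTS(Q): 6 reachable states
  v0 = a.(0 | 0)\{a,b,d} | (b.a.0 + (a.0 + 0\{b})) :: --a--▸ v1, --a--▸ v2, --b--▸ v3
  v1 = (0 | 0)\{a,b,d} | (b.a.0 + (a.0 + 0\{b})) :: --a--▸ v4, --b--▸ v5
  v2 = a.(0 | 0)\{a,b,d} | 0 :: --a--▸ v4
  v3 = a.(0 | 0)\{a,b,d} | a.0 :: --a--▸ v2, --a--▸ v5
  v4 = (0 | 0)\{a,b,d} | 0 :: deadlocked
  v5 = (0 | 0)\{a,b,d} | a.0 :: --a--▸ v4
Trace ⟨bc⟩ through P, begin at {u0}:
  [1] b ⇒ {u3}
  [2] c ⇒ {u2}
  P completes σ.
Trace ⟨bc⟩ through Q, begin at {v0}:
  [1] b ⇒ {v3}
  [2] c ⇒ ∅ (Q stuck)

bc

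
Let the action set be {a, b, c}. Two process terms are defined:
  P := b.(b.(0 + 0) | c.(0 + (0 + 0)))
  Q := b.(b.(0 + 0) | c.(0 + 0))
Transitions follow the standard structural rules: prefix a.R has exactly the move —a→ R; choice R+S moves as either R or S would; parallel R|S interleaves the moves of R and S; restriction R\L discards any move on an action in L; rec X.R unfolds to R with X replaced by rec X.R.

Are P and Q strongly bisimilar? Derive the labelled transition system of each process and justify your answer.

Reachable graph of P (5 states):
  u0 = b.(b.(0 + 0) | c.(0 + (0 + 0))) :: --b--▸ u1
  u1 = b.(0 + 0) | c.(0 + (0 + 0)) :: --b--▸ u2, --c--▸ u3
  u2 = (0 + 0) | c.(0 + (0 + 0)) :: --c--▸ u4
  u3 = b.(0 + 0) | (0 + (0 + 0)) :: --b--▸ u4
  u4 = (0 + 0) | (0 + (0 + 0)) :: ·
Reachable graph of Q (5 states):
  v0 = b.(b.(0 + 0) | c.(0 + 0)) :: --b--▸ v1
  v1 = b.(0 + 0) | c.(0 + 0) :: --b--▸ v2, --c--▸ v3
  v2 = (0 + 0) | c.(0 + 0) :: --c--▸ v4
  v3 = b.(0 + 0) | (0 + 0) :: --b--▸ v4
  v4 = (0 + 0) | (0 + 0) :: ·
Partition-refinement fixed point:
  B0 = {u0, v0}
  B1 = {u1, v1}
  B2 = {u3, v3}
  B3 = {u4, v4}
  B4 = {u2, v2}
u0 ∈ B0, v0 ∈ B0 → same block

P ~ Q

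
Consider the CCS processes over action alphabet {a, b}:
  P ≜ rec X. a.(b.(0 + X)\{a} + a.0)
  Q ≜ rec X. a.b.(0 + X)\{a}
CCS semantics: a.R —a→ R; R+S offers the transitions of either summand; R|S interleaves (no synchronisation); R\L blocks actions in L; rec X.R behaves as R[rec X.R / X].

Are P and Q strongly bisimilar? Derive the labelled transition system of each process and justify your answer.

P ≁ Q

P's transition system — 4 states:
  u0 = rec X. a.(b.(0 + X)\{a} + a.0) → =a=> u1
  u1 = b.(0 + (rec X. a.(b.(0 + X)\{a} + a.0)))\{a} + a.0 → =a=> u2, =b=> u3
  u2 = 0 → deadlocked
  u3 = (0 + (rec X. a.(b.(0 + X)\{a} + a.0)))\{a} → deadlocked
Q's transition system — 3 states:
  v0 = rec X. a.b.(0 + X)\{a} → =a=> v1
  v1 = b.(0 + (rec X. a.b.(0 + X)\{a}))\{a} → =b=> v2
  v2 = (0 + (rec X. a.b.(0 + X)\{a}))\{a} → deadlocked
Bisimilarity quotient blocks:
  B0 = {u0}
  B1 = {u1}
  B2 = {u2, u3, v2}
  B3 = {v0}
  B4 = {v1}
u0 ∈ B0, v0 ∈ B3 → different blocks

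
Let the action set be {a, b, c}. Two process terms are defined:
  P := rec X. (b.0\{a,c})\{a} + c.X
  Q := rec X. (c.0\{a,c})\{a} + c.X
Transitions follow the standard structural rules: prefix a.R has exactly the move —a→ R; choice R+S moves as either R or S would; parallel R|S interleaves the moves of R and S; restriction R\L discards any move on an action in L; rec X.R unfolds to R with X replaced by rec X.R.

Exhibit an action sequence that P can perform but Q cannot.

b

LTS(P): 2 reachable states
  p0 = rec X. (b.0\{a,c})\{a} + c.X → --b--▸ p1, --c--▸ p0
  p1 = 0\{a,c}\{a} → (no moves)
LTS(Q): 2 reachable states
  q0 = rec X. (c.0\{a,c})\{a} + c.X → --c--▸ q0, --c--▸ q1
  q1 = 0\{a,c}\{a} → (no moves)
Executing b from P (initial set {p0}):
  after b @ step 1: {p1}
  ✓ P
Executing b from Q (initial set {q0}):
  after b @ step 1: ∅  — Q cannot continue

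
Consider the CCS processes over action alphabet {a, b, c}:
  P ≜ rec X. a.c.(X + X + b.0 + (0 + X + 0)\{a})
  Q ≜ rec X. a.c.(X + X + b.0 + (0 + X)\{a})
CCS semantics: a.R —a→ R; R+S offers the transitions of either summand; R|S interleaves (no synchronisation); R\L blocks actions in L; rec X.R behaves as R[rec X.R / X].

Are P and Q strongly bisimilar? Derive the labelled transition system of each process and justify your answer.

LTS(P): 4 reachable states
  u0 = rec X. a.c.(X + X + b.0 + (0 + X + 0)\{a}) :: —a→ u1
  u1 = c.((rec X. a.c.(X + X + b.0 + (0 + X + 0)\{a})) + (rec X. a.c.(X + X + b.0 + (0 + X + 0)\{a})) + b.0 + (0 + (rec X. a.c.(X + X + b.0 + (0 + X + 0)\{a})) + 0)\{a}) :: —c→ u2
  u2 = (rec X. a.c.(X + X + b.0 + (0 + X + 0)\{a})) + (rec X. a.c.(X + X + b.0 + (0 + X + 0)\{a})) + b.0 + (0 + (rec X. a.c.(X + X + b.0 + (0 + X + 0)\{a})) + 0)\{a} :: —a→ u1, —b→ u3
  u3 = 0 :: stopped
LTS(Q): 4 reachable states
  v0 = rec X. a.c.(X + X + b.0 + (0 + X)\{a}) :: —a→ v1
  v1 = c.((rec X. a.c.(X + X + b.0 + (0 + X)\{a})) + (rec X. a.c.(X + X + b.0 + (0 + X)\{a})) + b.0 + (0 + (rec X. a.c.(X + X + b.0 + (0 + X)\{a})))\{a}) :: —c→ v2
  v2 = (rec X. a.c.(X + X + b.0 + (0 + X)\{a})) + (rec X. a.c.(X + X + b.0 + (0 + X)\{a})) + b.0 + (0 + (rec X. a.c.(X + X + b.0 + (0 + X)\{a})))\{a} :: —a→ v1, —b→ v3
  v3 = 0 :: stopped
Coarsest stable partition (strong bisimilarity classes):
  B0 = {u0, v0}
  B1 = {u1, v1}
  B2 = {u2, v2}
  B3 = {u3, v3}
u0 ∈ B0, v0 ∈ B0 → same block

YES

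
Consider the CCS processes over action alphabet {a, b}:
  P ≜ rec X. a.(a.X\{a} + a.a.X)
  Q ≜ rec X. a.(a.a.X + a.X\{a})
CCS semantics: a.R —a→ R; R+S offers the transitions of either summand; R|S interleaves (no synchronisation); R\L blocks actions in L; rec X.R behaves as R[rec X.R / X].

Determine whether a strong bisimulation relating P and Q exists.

P ~ Q

LTS(P): 4 reachable states
  m0 = rec X. a.(a.X\{a} + a.a.X) has moves ··a··> m1
  m1 = a.(rec X. a.(a.X\{a} + a.a.X))\{a} + a.a.(rec X. a.(a.X\{a} + a.a.X)) has moves ··a··> m2, ··a··> m3
  m2 = (rec X. a.(a.X\{a} + a.a.X))\{a} has moves ·
  m3 = a.(rec X. a.(a.X\{a} + a.a.X)) has moves ··a··> m0
LTS(Q): 4 reachable states
  n0 = rec X. a.(a.a.X + a.X\{a}) has moves ··a··> n1
  n1 = a.a.(rec X. a.(a.a.X + a.X\{a})) + a.(rec X. a.(a.a.X + a.X\{a}))\{a} has moves ··a··> n2, ··a··> n3
  n2 = (rec X. a.(a.a.X + a.X\{a}))\{a} has moves ·
  n3 = a.(rec X. a.(a.a.X + a.X\{a})) has moves ··a··> n0
Coarsest stable partition (strong bisimilarity classes):
  B0 = {m0, n0}
  B1 = {m1, n1}
  B2 = {m2, n2}
  B3 = {m3, n3}
m0 ∈ B0, n0 ∈ B0 → same block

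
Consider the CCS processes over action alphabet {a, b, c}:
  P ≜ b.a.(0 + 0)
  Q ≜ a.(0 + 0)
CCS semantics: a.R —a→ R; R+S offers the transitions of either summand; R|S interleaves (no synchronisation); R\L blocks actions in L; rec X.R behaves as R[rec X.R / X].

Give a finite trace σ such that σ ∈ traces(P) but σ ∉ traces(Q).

LTS(P): 3 reachable states
  m0 = b.a.(0 + 0) has moves --b--▸ m1
  m1 = a.(0 + 0) has moves --a--▸ m2
  m2 = 0 + 0 has moves ∅
LTS(Q): 2 reachable states
  n0 = a.(0 + 0) has moves --a--▸ n1
  n1 = 0 + 0 has moves ∅
Trace ⟨b⟩ through P, begin at {m0}:
  [1] b ⇒ {m1}
  — P admits the full trace.
Trace ⟨b⟩ through Q, begin at {n0}:
  [1] b ⇒ no successor for Q

b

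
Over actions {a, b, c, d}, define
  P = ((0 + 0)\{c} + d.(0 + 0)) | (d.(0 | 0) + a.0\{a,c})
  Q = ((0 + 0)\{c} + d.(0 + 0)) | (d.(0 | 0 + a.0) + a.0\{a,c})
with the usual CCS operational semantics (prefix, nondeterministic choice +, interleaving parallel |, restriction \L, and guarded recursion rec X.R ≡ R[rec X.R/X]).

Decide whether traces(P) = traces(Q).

Reachable graph of P (6 states):
  s0 = ((0 + 0)\{c} + d.(0 + 0)) | (d.(0 | 0) + a.0\{a,c}) | —a→ s1, —d→ s2, —d→ s3
  s1 = ((0 + 0)\{c} + d.(0 + 0)) | 0\{a,c} | —d→ s4
  s2 = ((0 + 0)\{c} + d.(0 + 0)) | (0 | 0) | —d→ s5
  s3 = (0 + 0) | (d.(0 | 0) + a.0\{a,c}) | —a→ s4, —d→ s5
  s4 = (0 + 0) | 0\{a,c} | stopped
  s5 = (0 + 0) | (0 | 0) | stopped
Reachable graph of Q (8 states):
  t0 = ((0 + 0)\{c} + d.(0 + 0)) | (d.(0 | 0 + a.0) + a.0\{a,c}) | —a→ t1, —d→ t2, —d→ t3
  t1 = ((0 + 0)\{c} + d.(0 + 0)) | 0\{a,c} | —d→ t4
  t2 = ((0 + 0)\{c} + d.(0 + 0)) | (0 | 0 + a.0) | —a→ t5, —d→ t6
  t3 = (0 + 0) | (d.(0 | 0 + a.0) + a.0\{a,c}) | —a→ t4, —d→ t6
  t4 = (0 + 0) | 0\{a,c} | stopped
  t5 = ((0 + 0)\{c} + d.(0 + 0)) | 0 | —d→ t7
  t6 = (0 + 0) | (0 | 0 + a.0) | —a→ t7
  t7 = (0 + 0) | 0 | stopped
Run σ = ⟨dad⟩ on Q: start {t0}
  step 1 (d): {t2, t3}
  step 2 (a): {t4, t5}
  step 3 (d): {t7}
  — Q admits the full trace.
Run σ = ⟨dad⟩ on P: start {s0}
  step 1 (d): {s2, s3}
  step 2 (a): {s4}
  step 3 (d): no successor for P

NO — witness ⟨dad⟩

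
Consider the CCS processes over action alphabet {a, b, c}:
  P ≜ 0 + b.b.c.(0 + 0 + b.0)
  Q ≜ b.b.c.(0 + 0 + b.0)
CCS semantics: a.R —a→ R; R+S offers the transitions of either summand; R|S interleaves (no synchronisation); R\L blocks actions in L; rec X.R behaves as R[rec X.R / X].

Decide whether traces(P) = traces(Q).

Reachable graph of P (5 states):
  u0 = 0 + b.b.c.(0 + 0 + b.0) ⊢ —b→ u1
  u1 = b.c.(0 + 0 + b.0) ⊢ —b→ u2
  u2 = c.(0 + 0 + b.0) ⊢ —c→ u3
  u3 = 0 + 0 + b.0 ⊢ —b→ u4
  u4 = 0 ⊢ (no moves)
Reachable graph of Q (5 states):
  v0 = b.b.c.(0 + 0 + b.0) ⊢ —b→ v1
  v1 = b.c.(0 + 0 + b.0) ⊢ —b→ v2
  v2 = c.(0 + 0 + b.0) ⊢ —c→ v3
  v3 = 0 + 0 + b.0 ⊢ —b→ v4
  v4 = 0 ⊢ (no moves)
Bisimilarity quotient blocks:
  B0 = {u0, v0}
  B1 = {u1, v1}
  B2 = {u2, v2}
  B3 = {u3, v3}
  B4 = {u4, v4}
u0 ∈ B0, v0 ∈ B0 → same block
Bisimilar ⇒ trace-equivalent.

traces(P) = traces(Q)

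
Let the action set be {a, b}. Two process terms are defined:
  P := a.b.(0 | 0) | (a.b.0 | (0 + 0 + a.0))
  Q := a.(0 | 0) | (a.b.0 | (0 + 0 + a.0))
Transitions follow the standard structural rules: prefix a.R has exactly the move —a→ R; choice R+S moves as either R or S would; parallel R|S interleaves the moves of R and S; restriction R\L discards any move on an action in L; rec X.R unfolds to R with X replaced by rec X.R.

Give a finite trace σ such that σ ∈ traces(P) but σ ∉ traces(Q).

Reachable graph of P (18 states):
  m0 = a.b.(0 | 0) | (a.b.0 | (0 + 0 + a.0)) → —a→ m1, —a→ m2, —a→ m3
  m1 = a.b.(0 | 0) | (a.b.0 | 0) → —a→ m4, —a→ m5
  m2 = a.b.(0 | 0) | (b.0 | (0 + 0 + a.0)) → —a→ m4, —a→ m6, —b→ m7
  m3 = b.(0 | 0) | (a.b.0 | (0 + 0 + a.0)) → —a→ m5, —a→ m6, —b→ m8
  m4 = a.b.(0 | 0) | (b.0 | 0) → —a→ m9, —b→ m10
  m5 = b.(0 | 0) | (a.b.0 | 0) → —a→ m9, —b→ m11
  m6 = b.(0 | 0) | (b.0 | (0 + 0 + a.0)) → —a→ m9, —b→ m12, —b→ m13
  m7 = a.b.(0 | 0) | (0 | (0 + 0 + a.0)) → —a→ m10, —a→ m13
  m8 = 0 | 0 | (a.b.0 | (0 + 0 + a.0)) → —a→ m11, —a→ m12
  m9 = b.(0 | 0) | (b.0 | 0) → —b→ m14, —b→ m15
  m10 = a.b.(0 | 0) | (0 | 0) → —a→ m15
  m11 = 0 | 0 | (a.b.0 | 0) → —a→ m14
  m12 = 0 | 0 | (b.0 | (0 + 0 + a.0)) → —a→ m14, —b→ m16
  m13 = b.(0 | 0) | (0 | (0 + 0 + a.0)) → —a→ m15, —b→ m16
  m14 = 0 | 0 | (b.0 | 0) → —b→ m17
  m15 = b.(0 | 0) | (0 | 0) → —b→ m17
  m16 = 0 | 0 | (0 | (0 + 0 + a.0)) → —a→ m17
  m17 = 0 | 0 | (0 | 0) → stopped
Reachable graph of Q (12 states):
  n0 = a.(0 | 0) | (a.b.0 | (0 + 0 + a.0)) → —a→ n1, —a→ n2, —a→ n3
  n1 = 0 | 0 | (a.b.0 | (0 + 0 + a.0)) → —a→ n4, —a→ n5
  n2 = a.(0 | 0) | (a.b.0 | 0) → —a→ n4, —a→ n6
  n3 = a.(0 | 0) | (b.0 | (0 + 0 + a.0)) → —a→ n5, —a→ n6, —b→ n7
  n4 = 0 | 0 | (a.b.0 | 0) → —a→ n8
  n5 = 0 | 0 | (b.0 | (0 + 0 + a.0)) → —a→ n8, —b→ n9
  n6 = a.(0 | 0) | (b.0 | 0) → —a→ n8, —b→ n10
  n7 = a.(0 | 0) | (0 | (0 + 0 + a.0)) → —a→ n10, —a→ n9
  n8 = 0 | 0 | (b.0 | 0) → —b→ n11
  n9 = 0 | 0 | (0 | (0 + 0 + a.0)) → —a→ n11
  n10 = a.(0 | 0) | (0 | 0) → —a→ n11
  n11 = 0 | 0 | (0 | 0) → stopped
Trace ⟨aabb⟩ through P, begin at {m0}:
  [1] a ⇒ {m1, m2, m3}
  [2] a ⇒ {m4, m5, m6}
  [3] b ⇒ {m10, m11, m12, m13}
  [4] b ⇒ {m16}
  ✓ P
Trace ⟨aabb⟩ through Q, begin at {n0}:
  [1] a ⇒ {n1, n2, n3}
  [2] a ⇒ {n4, n5, n6}
  [3] b ⇒ {n10, n9}
  [4] b ⇒ ∅ (Q stuck)

aabb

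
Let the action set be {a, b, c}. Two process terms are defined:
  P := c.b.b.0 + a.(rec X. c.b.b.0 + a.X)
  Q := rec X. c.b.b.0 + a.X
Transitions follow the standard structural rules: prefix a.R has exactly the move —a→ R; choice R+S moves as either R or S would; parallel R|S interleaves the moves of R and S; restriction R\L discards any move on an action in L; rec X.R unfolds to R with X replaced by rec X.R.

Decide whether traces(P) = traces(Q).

Reachable graph of P (5 states):
  p0 = c.b.b.0 + a.(rec X. c.b.b.0 + a.X) :: ··a··> p1, ··c··> p2
  p1 = rec X. c.b.b.0 + a.X :: ··a··> p1, ··c··> p2
  p2 = b.b.0 :: ··b··> p3
  p3 = b.0 :: ··b··> p4
  p4 = 0 :: ∅
Reachable graph of Q (4 states):
  q0 = rec X. c.b.b.0 + a.X :: ··a··> q0, ··c··> q1
  q1 = b.b.0 :: ··b··> q2
  q2 = b.0 :: ··b··> q3
  q3 = 0 :: ∅
Partition-refinement fixed point:
  B0 = {p0, p1, q0}
  B1 = {p2, q1}
  B2 = {p3, q2}
  B3 = {p4, q3}
p0 ∈ B0, q0 ∈ B0 → same block
Bisimilar ⇒ trace-equivalent.

trace-equivalent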